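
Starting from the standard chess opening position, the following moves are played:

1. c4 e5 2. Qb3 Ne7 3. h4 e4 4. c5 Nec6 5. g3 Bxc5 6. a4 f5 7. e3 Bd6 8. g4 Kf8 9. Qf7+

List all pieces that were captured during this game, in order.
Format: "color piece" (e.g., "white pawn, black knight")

Tracking captures:
  Bxc5: captured white pawn

white pawn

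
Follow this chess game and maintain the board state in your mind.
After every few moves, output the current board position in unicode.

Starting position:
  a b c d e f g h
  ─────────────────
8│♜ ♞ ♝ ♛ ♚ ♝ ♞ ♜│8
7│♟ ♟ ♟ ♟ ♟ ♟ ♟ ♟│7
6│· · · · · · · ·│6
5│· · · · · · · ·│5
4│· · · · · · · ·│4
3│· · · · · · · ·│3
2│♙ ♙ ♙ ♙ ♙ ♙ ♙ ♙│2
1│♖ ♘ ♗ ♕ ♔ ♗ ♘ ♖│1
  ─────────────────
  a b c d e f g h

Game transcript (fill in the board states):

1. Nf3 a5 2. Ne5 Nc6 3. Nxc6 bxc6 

  a b c d e f g h
  ─────────────────
8│♜ · ♝ ♛ ♚ ♝ ♞ ♜│8
7│· · ♟ ♟ ♟ ♟ ♟ ♟│7
6│· · ♟ · · · · ·│6
5│♟ · · · · · · ·│5
4│· · · · · · · ·│4
3│· · · · · · · ·│3
2│♙ ♙ ♙ ♙ ♙ ♙ ♙ ♙│2
1│♖ ♘ ♗ ♕ ♔ ♗ · ♖│1
  ─────────────────
  a b c d e f g h

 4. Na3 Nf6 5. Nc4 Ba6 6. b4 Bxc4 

  a b c d e f g h
  ─────────────────
8│♜ · · ♛ ♚ ♝ · ♜│8
7│· · ♟ ♟ ♟ ♟ ♟ ♟│7
6│· · ♟ · · ♞ · ·│6
5│♟ · · · · · · ·│5
4│· ♙ ♝ · · · · ·│4
3│· · · · · · · ·│3
2│♙ · ♙ ♙ ♙ ♙ ♙ ♙│2
1│♖ · ♗ ♕ ♔ ♗ · ♖│1
  ─────────────────
  a b c d e f g h

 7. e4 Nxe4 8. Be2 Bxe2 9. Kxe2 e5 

  a b c d e f g h
  ─────────────────
8│♜ · · ♛ ♚ ♝ · ♜│8
7│· · ♟ ♟ · ♟ ♟ ♟│7
6│· · ♟ · · · · ·│6
5│♟ · · · ♟ · · ·│5
4│· ♙ · · ♞ · · ·│4
3│· · · · · · · ·│3
2│♙ · ♙ ♙ ♔ ♙ ♙ ♙│2
1│♖ · ♗ ♕ · · · ♖│1
  ─────────────────
  a b c d e f g h

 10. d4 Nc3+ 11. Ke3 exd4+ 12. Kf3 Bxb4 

  a b c d e f g h
  ─────────────────
8│♜ · · ♛ ♚ · · ♜│8
7│· · ♟ ♟ · ♟ ♟ ♟│7
6│· · ♟ · · · · ·│6
5│♟ · · · · · · ·│5
4│· ♝ · ♟ · · · ·│4
3│· · ♞ · · ♔ · ·│3
2│♙ · ♙ · · ♙ ♙ ♙│2
1│♖ · ♗ ♕ · · · ♖│1
  ─────────────────
  a b c d e f g h

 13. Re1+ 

  a b c d e f g h
  ─────────────────
8│♜ · · ♛ ♚ · · ♜│8
7│· · ♟ ♟ · ♟ ♟ ♟│7
6│· · ♟ · · · · ·│6
5│♟ · · · · · · ·│5
4│· ♝ · ♟ · · · ·│4
3│· · ♞ · · ♔ · ·│3
2│♙ · ♙ · · ♙ ♙ ♙│2
1│♖ · ♗ ♕ ♖ · · ·│1
  ─────────────────
  a b c d e f g h


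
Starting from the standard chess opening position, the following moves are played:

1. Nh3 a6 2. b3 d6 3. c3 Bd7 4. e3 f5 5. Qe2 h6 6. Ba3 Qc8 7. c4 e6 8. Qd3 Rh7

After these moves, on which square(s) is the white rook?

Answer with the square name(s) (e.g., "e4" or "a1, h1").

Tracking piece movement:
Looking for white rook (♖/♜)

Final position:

  a b c d e f g h
  ─────────────────
8│♜ ♞ ♛ · ♚ ♝ ♞ ·│8
7│· ♟ ♟ ♝ · · ♟ ♜│7
6│♟ · · ♟ ♟ · · ♟│6
5│· · · · · ♟ · ·│5
4│· · ♙ · · · · ·│4
3│♗ ♙ · ♕ ♙ · · ♘│3
2│♙ · · ♙ · ♙ ♙ ♙│2
1│♖ ♘ · · ♔ ♗ · ♖│1
  ─────────────────
  a b c d e f g h


a1, h1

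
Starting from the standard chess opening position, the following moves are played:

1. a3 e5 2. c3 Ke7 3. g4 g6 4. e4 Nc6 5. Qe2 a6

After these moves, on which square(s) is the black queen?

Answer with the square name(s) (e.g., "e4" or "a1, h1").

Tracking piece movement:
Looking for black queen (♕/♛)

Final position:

  a b c d e f g h
  ─────────────────
8│♜ · ♝ ♛ · ♝ ♞ ♜│8
7│· ♟ ♟ ♟ ♚ ♟ · ♟│7
6│♟ · ♞ · · · ♟ ·│6
5│· · · · ♟ · · ·│5
4│· · · · ♙ · ♙ ·│4
3│♙ · ♙ · · · · ·│3
2│· ♙ · ♙ ♕ ♙ · ♙│2
1│♖ ♘ ♗ · ♔ ♗ ♘ ♖│1
  ─────────────────
  a b c d e f g h


d8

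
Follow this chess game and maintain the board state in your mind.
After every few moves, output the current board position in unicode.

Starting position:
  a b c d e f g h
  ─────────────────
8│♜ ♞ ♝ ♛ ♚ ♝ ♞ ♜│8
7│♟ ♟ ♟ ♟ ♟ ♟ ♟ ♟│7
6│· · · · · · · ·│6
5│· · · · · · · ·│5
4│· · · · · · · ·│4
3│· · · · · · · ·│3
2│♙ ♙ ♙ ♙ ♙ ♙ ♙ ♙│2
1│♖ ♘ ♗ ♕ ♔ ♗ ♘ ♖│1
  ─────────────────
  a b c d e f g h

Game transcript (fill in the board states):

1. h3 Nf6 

  a b c d e f g h
  ─────────────────
8│♜ ♞ ♝ ♛ ♚ ♝ · ♜│8
7│♟ ♟ ♟ ♟ ♟ ♟ ♟ ♟│7
6│· · · · · ♞ · ·│6
5│· · · · · · · ·│5
4│· · · · · · · ·│4
3│· · · · · · · ♙│3
2│♙ ♙ ♙ ♙ ♙ ♙ ♙ ·│2
1│♖ ♘ ♗ ♕ ♔ ♗ ♘ ♖│1
  ─────────────────
  a b c d e f g h

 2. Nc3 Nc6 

  a b c d e f g h
  ─────────────────
8│♜ · ♝ ♛ ♚ ♝ · ♜│8
7│♟ ♟ ♟ ♟ ♟ ♟ ♟ ♟│7
6│· · ♞ · · ♞ · ·│6
5│· · · · · · · ·│5
4│· · · · · · · ·│4
3│· · ♘ · · · · ♙│3
2│♙ ♙ ♙ ♙ ♙ ♙ ♙ ·│2
1│♖ · ♗ ♕ ♔ ♗ ♘ ♖│1
  ─────────────────
  a b c d e f g h

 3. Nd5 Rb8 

  a b c d e f g h
  ─────────────────
8│· ♜ ♝ ♛ ♚ ♝ · ♜│8
7│♟ ♟ ♟ ♟ ♟ ♟ ♟ ♟│7
6│· · ♞ · · ♞ · ·│6
5│· · · ♘ · · · ·│5
4│· · · · · · · ·│4
3│· · · · · · · ♙│3
2│♙ ♙ ♙ ♙ ♙ ♙ ♙ ·│2
1│♖ · ♗ ♕ ♔ ♗ ♘ ♖│1
  ─────────────────
  a b c d e f g h

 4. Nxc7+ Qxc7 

  a b c d e f g h
  ─────────────────
8│· ♜ ♝ · ♚ ♝ · ♜│8
7│♟ ♟ ♛ ♟ ♟ ♟ ♟ ♟│7
6│· · ♞ · · ♞ · ·│6
5│· · · · · · · ·│5
4│· · · · · · · ·│4
3│· · · · · · · ♙│3
2│♙ ♙ ♙ ♙ ♙ ♙ ♙ ·│2
1│♖ · ♗ ♕ ♔ ♗ ♘ ♖│1
  ─────────────────
  a b c d e f g h



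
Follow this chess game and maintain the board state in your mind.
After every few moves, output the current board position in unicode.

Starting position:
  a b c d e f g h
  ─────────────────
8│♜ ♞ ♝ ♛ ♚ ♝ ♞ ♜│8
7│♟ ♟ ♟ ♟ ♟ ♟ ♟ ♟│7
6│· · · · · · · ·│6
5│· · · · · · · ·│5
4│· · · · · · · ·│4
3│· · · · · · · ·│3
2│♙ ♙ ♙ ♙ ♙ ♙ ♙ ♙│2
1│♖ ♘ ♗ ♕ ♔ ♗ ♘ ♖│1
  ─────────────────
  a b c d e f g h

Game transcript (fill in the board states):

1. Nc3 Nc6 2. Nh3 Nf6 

  a b c d e f g h
  ─────────────────
8│♜ · ♝ ♛ ♚ ♝ · ♜│8
7│♟ ♟ ♟ ♟ ♟ ♟ ♟ ♟│7
6│· · ♞ · · ♞ · ·│6
5│· · · · · · · ·│5
4│· · · · · · · ·│4
3│· · ♘ · · · · ♘│3
2│♙ ♙ ♙ ♙ ♙ ♙ ♙ ♙│2
1│♖ · ♗ ♕ ♔ ♗ · ♖│1
  ─────────────────
  a b c d e f g h

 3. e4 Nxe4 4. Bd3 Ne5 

  a b c d e f g h
  ─────────────────
8│♜ · ♝ ♛ ♚ ♝ · ♜│8
7│♟ ♟ ♟ ♟ ♟ ♟ ♟ ♟│7
6│· · · · · · · ·│6
5│· · · · ♞ · · ·│5
4│· · · · ♞ · · ·│4
3│· · ♘ ♗ · · · ♘│3
2│♙ ♙ ♙ ♙ · ♙ ♙ ♙│2
1│♖ · ♗ ♕ ♔ · · ♖│1
  ─────────────────
  a b c d e f g h

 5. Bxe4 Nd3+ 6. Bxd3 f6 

  a b c d e f g h
  ─────────────────
8│♜ · ♝ ♛ ♚ ♝ · ♜│8
7│♟ ♟ ♟ ♟ ♟ · ♟ ♟│7
6│· · · · · ♟ · ·│6
5│· · · · · · · ·│5
4│· · · · · · · ·│4
3│· · ♘ ♗ · · · ♘│3
2│♙ ♙ ♙ ♙ · ♙ ♙ ♙│2
1│♖ · ♗ ♕ ♔ · · ♖│1
  ─────────────────
  a b c d e f g h

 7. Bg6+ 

  a b c d e f g h
  ─────────────────
8│♜ · ♝ ♛ ♚ ♝ · ♜│8
7│♟ ♟ ♟ ♟ ♟ · ♟ ♟│7
6│· · · · · ♟ ♗ ·│6
5│· · · · · · · ·│5
4│· · · · · · · ·│4
3│· · ♘ · · · · ♘│3
2│♙ ♙ ♙ ♙ · ♙ ♙ ♙│2
1│♖ · ♗ ♕ ♔ · · ♖│1
  ─────────────────
  a b c d e f g h


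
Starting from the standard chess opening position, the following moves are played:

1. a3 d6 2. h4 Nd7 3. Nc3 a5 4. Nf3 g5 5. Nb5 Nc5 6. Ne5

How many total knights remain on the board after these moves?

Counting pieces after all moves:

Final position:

  a b c d e f g h
  ─────────────────
8│♜ · ♝ ♛ ♚ ♝ ♞ ♜│8
7│· ♟ ♟ · ♟ ♟ · ♟│7
6│· · · ♟ · · · ·│6
5│♟ ♘ ♞ · ♘ · ♟ ·│5
4│· · · · · · · ♙│4
3│♙ · · · · · · ·│3
2│· ♙ ♙ ♙ ♙ ♙ ♙ ·│2
1│♖ · ♗ ♕ ♔ ♗ · ♖│1
  ─────────────────
  a b c d e f g h


4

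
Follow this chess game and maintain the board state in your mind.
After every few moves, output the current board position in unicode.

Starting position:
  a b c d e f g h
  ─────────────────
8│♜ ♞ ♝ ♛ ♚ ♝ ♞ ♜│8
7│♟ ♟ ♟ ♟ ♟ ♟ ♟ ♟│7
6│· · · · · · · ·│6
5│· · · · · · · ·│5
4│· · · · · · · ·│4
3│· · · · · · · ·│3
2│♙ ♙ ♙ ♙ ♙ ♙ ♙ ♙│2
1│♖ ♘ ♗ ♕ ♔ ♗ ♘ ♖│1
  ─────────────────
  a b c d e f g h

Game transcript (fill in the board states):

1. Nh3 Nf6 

  a b c d e f g h
  ─────────────────
8│♜ ♞ ♝ ♛ ♚ ♝ · ♜│8
7│♟ ♟ ♟ ♟ ♟ ♟ ♟ ♟│7
6│· · · · · ♞ · ·│6
5│· · · · · · · ·│5
4│· · · · · · · ·│4
3│· · · · · · · ♘│3
2│♙ ♙ ♙ ♙ ♙ ♙ ♙ ♙│2
1│♖ ♘ ♗ ♕ ♔ ♗ · ♖│1
  ─────────────────
  a b c d e f g h

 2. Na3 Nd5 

  a b c d e f g h
  ─────────────────
8│♜ ♞ ♝ ♛ ♚ ♝ · ♜│8
7│♟ ♟ ♟ ♟ ♟ ♟ ♟ ♟│7
6│· · · · · · · ·│6
5│· · · ♞ · · · ·│5
4│· · · · · · · ·│4
3│♘ · · · · · · ♘│3
2│♙ ♙ ♙ ♙ ♙ ♙ ♙ ♙│2
1│♖ · ♗ ♕ ♔ ♗ · ♖│1
  ─────────────────
  a b c d e f g h

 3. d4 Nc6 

  a b c d e f g h
  ─────────────────
8│♜ · ♝ ♛ ♚ ♝ · ♜│8
7│♟ ♟ ♟ ♟ ♟ ♟ ♟ ♟│7
6│· · ♞ · · · · ·│6
5│· · · ♞ · · · ·│5
4│· · · ♙ · · · ·│4
3│♘ · · · · · · ♘│3
2│♙ ♙ ♙ · ♙ ♙ ♙ ♙│2
1│♖ · ♗ ♕ ♔ ♗ · ♖│1
  ─────────────────
  a b c d e f g h

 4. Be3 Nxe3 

  a b c d e f g h
  ─────────────────
8│♜ · ♝ ♛ ♚ ♝ · ♜│8
7│♟ ♟ ♟ ♟ ♟ ♟ ♟ ♟│7
6│· · ♞ · · · · ·│6
5│· · · · · · · ·│5
4│· · · ♙ · · · ·│4
3│♘ · · · ♞ · · ♘│3
2│♙ ♙ ♙ · ♙ ♙ ♙ ♙│2
1│♖ · · ♕ ♔ ♗ · ♖│1
  ─────────────────
  a b c d e f g h

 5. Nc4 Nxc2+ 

  a b c d e f g h
  ─────────────────
8│♜ · ♝ ♛ ♚ ♝ · ♜│8
7│♟ ♟ ♟ ♟ ♟ ♟ ♟ ♟│7
6│· · ♞ · · · · ·│6
5│· · · · · · · ·│5
4│· · ♘ ♙ · · · ·│4
3│· · · · · · · ♘│3
2│♙ ♙ ♞ · ♙ ♙ ♙ ♙│2
1│♖ · · ♕ ♔ ♗ · ♖│1
  ─────────────────
  a b c d e f g h



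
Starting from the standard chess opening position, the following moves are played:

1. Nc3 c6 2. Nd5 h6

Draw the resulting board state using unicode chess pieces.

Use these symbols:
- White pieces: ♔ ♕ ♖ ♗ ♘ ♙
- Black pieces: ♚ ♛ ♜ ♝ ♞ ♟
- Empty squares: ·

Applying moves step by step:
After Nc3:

♜ ♞ ♝ ♛ ♚ ♝ ♞ ♜
♟ ♟ ♟ ♟ ♟ ♟ ♟ ♟
· · · · · · · ·
· · · · · · · ·
· · · · · · · ·
· · ♘ · · · · ·
♙ ♙ ♙ ♙ ♙ ♙ ♙ ♙
♖ · ♗ ♕ ♔ ♗ ♘ ♖


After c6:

♜ ♞ ♝ ♛ ♚ ♝ ♞ ♜
♟ ♟ · ♟ ♟ ♟ ♟ ♟
· · ♟ · · · · ·
· · · · · · · ·
· · · · · · · ·
· · ♘ · · · · ·
♙ ♙ ♙ ♙ ♙ ♙ ♙ ♙
♖ · ♗ ♕ ♔ ♗ ♘ ♖


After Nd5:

♜ ♞ ♝ ♛ ♚ ♝ ♞ ♜
♟ ♟ · ♟ ♟ ♟ ♟ ♟
· · ♟ · · · · ·
· · · ♘ · · · ·
· · · · · · · ·
· · · · · · · ·
♙ ♙ ♙ ♙ ♙ ♙ ♙ ♙
♖ · ♗ ♕ ♔ ♗ ♘ ♖


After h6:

♜ ♞ ♝ ♛ ♚ ♝ ♞ ♜
♟ ♟ · ♟ ♟ ♟ ♟ ·
· · ♟ · · · · ♟
· · · ♘ · · · ·
· · · · · · · ·
· · · · · · · ·
♙ ♙ ♙ ♙ ♙ ♙ ♙ ♙
♖ · ♗ ♕ ♔ ♗ ♘ ♖



  a b c d e f g h
  ─────────────────
8│♜ ♞ ♝ ♛ ♚ ♝ ♞ ♜│8
7│♟ ♟ · ♟ ♟ ♟ ♟ ·│7
6│· · ♟ · · · · ♟│6
5│· · · ♘ · · · ·│5
4│· · · · · · · ·│4
3│· · · · · · · ·│3
2│♙ ♙ ♙ ♙ ♙ ♙ ♙ ♙│2
1│♖ · ♗ ♕ ♔ ♗ ♘ ♖│1
  ─────────────────
  a b c d e f g h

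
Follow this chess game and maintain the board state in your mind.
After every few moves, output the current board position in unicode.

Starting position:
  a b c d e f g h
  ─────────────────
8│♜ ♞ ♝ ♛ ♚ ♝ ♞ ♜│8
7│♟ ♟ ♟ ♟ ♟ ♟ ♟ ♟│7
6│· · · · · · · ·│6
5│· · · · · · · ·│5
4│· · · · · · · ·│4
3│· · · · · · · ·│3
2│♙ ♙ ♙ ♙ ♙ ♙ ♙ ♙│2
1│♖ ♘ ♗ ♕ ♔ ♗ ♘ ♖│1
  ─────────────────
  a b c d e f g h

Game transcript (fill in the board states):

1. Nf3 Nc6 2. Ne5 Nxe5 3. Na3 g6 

  a b c d e f g h
  ─────────────────
8│♜ · ♝ ♛ ♚ ♝ ♞ ♜│8
7│♟ ♟ ♟ ♟ ♟ ♟ · ♟│7
6│· · · · · · ♟ ·│6
5│· · · · ♞ · · ·│5
4│· · · · · · · ·│4
3│♘ · · · · · · ·│3
2│♙ ♙ ♙ ♙ ♙ ♙ ♙ ♙│2
1│♖ · ♗ ♕ ♔ ♗ · ♖│1
  ─────────────────
  a b c d e f g h

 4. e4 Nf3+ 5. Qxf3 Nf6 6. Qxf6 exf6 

  a b c d e f g h
  ─────────────────
8│♜ · ♝ ♛ ♚ ♝ · ♜│8
7│♟ ♟ ♟ ♟ · ♟ · ♟│7
6│· · · · · ♟ ♟ ·│6
5│· · · · · · · ·│5
4│· · · · ♙ · · ·│4
3│♘ · · · · · · ·│3
2│♙ ♙ ♙ ♙ · ♙ ♙ ♙│2
1│♖ · ♗ · ♔ ♗ · ♖│1
  ─────────────────
  a b c d e f g h

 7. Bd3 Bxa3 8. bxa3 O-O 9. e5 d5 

  a b c d e f g h
  ─────────────────
8│♜ · ♝ ♛ · ♜ ♚ ·│8
7│♟ ♟ ♟ · · ♟ · ♟│7
6│· · · · · ♟ ♟ ·│6
5│· · · ♟ ♙ · · ·│5
4│· · · · · · · ·│4
3│♙ · · ♗ · · · ·│3
2│♙ · ♙ ♙ · ♙ ♙ ♙│2
1│♖ · ♗ · ♔ · · ♖│1
  ─────────────────
  a b c d e f g h

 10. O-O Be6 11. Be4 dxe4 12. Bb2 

  a b c d e f g h
  ─────────────────
8│♜ · · ♛ · ♜ ♚ ·│8
7│♟ ♟ ♟ · · ♟ · ♟│7
6│· · · · ♝ ♟ ♟ ·│6
5│· · · · ♙ · · ·│5
4│· · · · ♟ · · ·│4
3│♙ · · · · · · ·│3
2│♙ ♗ ♙ ♙ · ♙ ♙ ♙│2
1│♖ · · · · ♖ ♔ ·│1
  ─────────────────
  a b c d e f g h


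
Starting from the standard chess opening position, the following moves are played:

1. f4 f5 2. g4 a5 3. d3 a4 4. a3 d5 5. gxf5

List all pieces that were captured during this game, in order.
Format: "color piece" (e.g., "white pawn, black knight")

Tracking captures:
  gxf5: captured black pawn

black pawn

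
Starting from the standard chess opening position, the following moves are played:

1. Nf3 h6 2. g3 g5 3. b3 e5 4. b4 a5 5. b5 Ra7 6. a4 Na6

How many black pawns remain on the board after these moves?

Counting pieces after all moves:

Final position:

  a b c d e f g h
  ─────────────────
8│· · ♝ ♛ ♚ ♝ ♞ ♜│8
7│♜ ♟ ♟ ♟ · ♟ · ·│7
6│♞ · · · · · · ♟│6
5│♟ ♙ · · ♟ · ♟ ·│5
4│♙ · · · · · · ·│4
3│· · · · · ♘ ♙ ·│3
2│· · ♙ ♙ ♙ ♙ · ♙│2
1│♖ ♘ ♗ ♕ ♔ ♗ · ♖│1
  ─────────────────
  a b c d e f g h


8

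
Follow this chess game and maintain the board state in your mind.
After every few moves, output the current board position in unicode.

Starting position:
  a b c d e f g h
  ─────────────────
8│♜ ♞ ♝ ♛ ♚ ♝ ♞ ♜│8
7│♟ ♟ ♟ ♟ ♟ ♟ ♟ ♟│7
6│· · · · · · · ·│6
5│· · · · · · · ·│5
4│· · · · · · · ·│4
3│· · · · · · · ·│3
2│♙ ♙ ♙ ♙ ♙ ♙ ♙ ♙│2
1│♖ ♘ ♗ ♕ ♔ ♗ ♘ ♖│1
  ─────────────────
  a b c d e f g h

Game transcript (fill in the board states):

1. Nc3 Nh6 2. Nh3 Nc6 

  a b c d e f g h
  ─────────────────
8│♜ · ♝ ♛ ♚ ♝ · ♜│8
7│♟ ♟ ♟ ♟ ♟ ♟ ♟ ♟│7
6│· · ♞ · · · · ♞│6
5│· · · · · · · ·│5
4│· · · · · · · ·│4
3│· · ♘ · · · · ♘│3
2│♙ ♙ ♙ ♙ ♙ ♙ ♙ ♙│2
1│♖ · ♗ ♕ ♔ ♗ · ♖│1
  ─────────────────
  a b c d e f g h

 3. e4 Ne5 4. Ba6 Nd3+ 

  a b c d e f g h
  ─────────────────
8│♜ · ♝ ♛ ♚ ♝ · ♜│8
7│♟ ♟ ♟ ♟ ♟ ♟ ♟ ♟│7
6│♗ · · · · · · ♞│6
5│· · · · · · · ·│5
4│· · · · ♙ · · ·│4
3│· · ♘ ♞ · · · ♘│3
2│♙ ♙ ♙ ♙ · ♙ ♙ ♙│2
1│♖ · ♗ ♕ ♔ · · ♖│1
  ─────────────────
  a b c d e f g h

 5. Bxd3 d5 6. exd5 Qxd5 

  a b c d e f g h
  ─────────────────
8│♜ · ♝ · ♚ ♝ · ♜│8
7│♟ ♟ ♟ · ♟ ♟ ♟ ♟│7
6│· · · · · · · ♞│6
5│· · · ♛ · · · ·│5
4│· · · · · · · ·│4
3│· · ♘ ♗ · · · ♘│3
2│♙ ♙ ♙ ♙ · ♙ ♙ ♙│2
1│♖ · ♗ ♕ ♔ · · ♖│1
  ─────────────────
  a b c d e f g h

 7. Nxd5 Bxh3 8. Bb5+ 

  a b c d e f g h
  ─────────────────
8│♜ · · · ♚ ♝ · ♜│8
7│♟ ♟ ♟ · ♟ ♟ ♟ ♟│7
6│· · · · · · · ♞│6
5│· ♗ · ♘ · · · ·│5
4│· · · · · · · ·│4
3│· · · · · · · ♝│3
2│♙ ♙ ♙ ♙ · ♙ ♙ ♙│2
1│♖ · ♗ ♕ ♔ · · ♖│1
  ─────────────────
  a b c d e f g h


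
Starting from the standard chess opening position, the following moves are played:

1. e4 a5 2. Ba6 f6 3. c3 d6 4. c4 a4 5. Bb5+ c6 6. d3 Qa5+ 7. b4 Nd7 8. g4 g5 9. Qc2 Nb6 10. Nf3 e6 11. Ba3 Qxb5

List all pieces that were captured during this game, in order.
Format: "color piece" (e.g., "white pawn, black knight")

Tracking captures:
  Qxb5: captured white bishop

white bishop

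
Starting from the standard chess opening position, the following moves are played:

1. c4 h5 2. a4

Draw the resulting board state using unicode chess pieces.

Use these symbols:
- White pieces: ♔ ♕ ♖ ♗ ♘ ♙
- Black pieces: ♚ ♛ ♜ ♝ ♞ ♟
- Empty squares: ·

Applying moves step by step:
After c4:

♜ ♞ ♝ ♛ ♚ ♝ ♞ ♜
♟ ♟ ♟ ♟ ♟ ♟ ♟ ♟
· · · · · · · ·
· · · · · · · ·
· · ♙ · · · · ·
· · · · · · · ·
♙ ♙ · ♙ ♙ ♙ ♙ ♙
♖ ♘ ♗ ♕ ♔ ♗ ♘ ♖


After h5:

♜ ♞ ♝ ♛ ♚ ♝ ♞ ♜
♟ ♟ ♟ ♟ ♟ ♟ ♟ ·
· · · · · · · ·
· · · · · · · ♟
· · ♙ · · · · ·
· · · · · · · ·
♙ ♙ · ♙ ♙ ♙ ♙ ♙
♖ ♘ ♗ ♕ ♔ ♗ ♘ ♖


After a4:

♜ ♞ ♝ ♛ ♚ ♝ ♞ ♜
♟ ♟ ♟ ♟ ♟ ♟ ♟ ·
· · · · · · · ·
· · · · · · · ♟
♙ · ♙ · · · · ·
· · · · · · · ·
· ♙ · ♙ ♙ ♙ ♙ ♙
♖ ♘ ♗ ♕ ♔ ♗ ♘ ♖



  a b c d e f g h
  ─────────────────
8│♜ ♞ ♝ ♛ ♚ ♝ ♞ ♜│8
7│♟ ♟ ♟ ♟ ♟ ♟ ♟ ·│7
6│· · · · · · · ·│6
5│· · · · · · · ♟│5
4│♙ · ♙ · · · · ·│4
3│· · · · · · · ·│3
2│· ♙ · ♙ ♙ ♙ ♙ ♙│2
1│♖ ♘ ♗ ♕ ♔ ♗ ♘ ♖│1
  ─────────────────
  a b c d e f g h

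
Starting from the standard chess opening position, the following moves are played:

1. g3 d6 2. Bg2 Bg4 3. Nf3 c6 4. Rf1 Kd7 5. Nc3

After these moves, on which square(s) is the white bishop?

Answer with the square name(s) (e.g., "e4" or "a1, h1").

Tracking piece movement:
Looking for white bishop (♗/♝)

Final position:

  a b c d e f g h
  ─────────────────
8│♜ ♞ · ♛ · ♝ ♞ ♜│8
7│♟ ♟ · ♚ ♟ ♟ ♟ ♟│7
6│· · ♟ ♟ · · · ·│6
5│· · · · · · · ·│5
4│· · · · · · ♝ ·│4
3│· · ♘ · · ♘ ♙ ·│3
2│♙ ♙ ♙ ♙ ♙ ♙ ♗ ♙│2
1│♖ · ♗ ♕ ♔ ♖ · ·│1
  ─────────────────
  a b c d e f g h


c1, g2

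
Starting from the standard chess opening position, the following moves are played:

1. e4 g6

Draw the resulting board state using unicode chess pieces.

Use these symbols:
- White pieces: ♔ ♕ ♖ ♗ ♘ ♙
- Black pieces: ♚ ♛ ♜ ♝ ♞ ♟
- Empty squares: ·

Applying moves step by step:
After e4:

♜ ♞ ♝ ♛ ♚ ♝ ♞ ♜
♟ ♟ ♟ ♟ ♟ ♟ ♟ ♟
· · · · · · · ·
· · · · · · · ·
· · · · ♙ · · ·
· · · · · · · ·
♙ ♙ ♙ ♙ · ♙ ♙ ♙
♖ ♘ ♗ ♕ ♔ ♗ ♘ ♖


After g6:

♜ ♞ ♝ ♛ ♚ ♝ ♞ ♜
♟ ♟ ♟ ♟ ♟ ♟ · ♟
· · · · · · ♟ ·
· · · · · · · ·
· · · · ♙ · · ·
· · · · · · · ·
♙ ♙ ♙ ♙ · ♙ ♙ ♙
♖ ♘ ♗ ♕ ♔ ♗ ♘ ♖



  a b c d e f g h
  ─────────────────
8│♜ ♞ ♝ ♛ ♚ ♝ ♞ ♜│8
7│♟ ♟ ♟ ♟ ♟ ♟ · ♟│7
6│· · · · · · ♟ ·│6
5│· · · · · · · ·│5
4│· · · · ♙ · · ·│4
3│· · · · · · · ·│3
2│♙ ♙ ♙ ♙ · ♙ ♙ ♙│2
1│♖ ♘ ♗ ♕ ♔ ♗ ♘ ♖│1
  ─────────────────
  a b c d e f g h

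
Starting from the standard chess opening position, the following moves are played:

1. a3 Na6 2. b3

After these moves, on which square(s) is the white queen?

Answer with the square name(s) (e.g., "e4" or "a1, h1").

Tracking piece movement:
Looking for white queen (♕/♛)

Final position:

  a b c d e f g h
  ─────────────────
8│♜ · ♝ ♛ ♚ ♝ ♞ ♜│8
7│♟ ♟ ♟ ♟ ♟ ♟ ♟ ♟│7
6│♞ · · · · · · ·│6
5│· · · · · · · ·│5
4│· · · · · · · ·│4
3│♙ ♙ · · · · · ·│3
2│· · ♙ ♙ ♙ ♙ ♙ ♙│2
1│♖ ♘ ♗ ♕ ♔ ♗ ♘ ♖│1
  ─────────────────
  a b c d e f g h


d1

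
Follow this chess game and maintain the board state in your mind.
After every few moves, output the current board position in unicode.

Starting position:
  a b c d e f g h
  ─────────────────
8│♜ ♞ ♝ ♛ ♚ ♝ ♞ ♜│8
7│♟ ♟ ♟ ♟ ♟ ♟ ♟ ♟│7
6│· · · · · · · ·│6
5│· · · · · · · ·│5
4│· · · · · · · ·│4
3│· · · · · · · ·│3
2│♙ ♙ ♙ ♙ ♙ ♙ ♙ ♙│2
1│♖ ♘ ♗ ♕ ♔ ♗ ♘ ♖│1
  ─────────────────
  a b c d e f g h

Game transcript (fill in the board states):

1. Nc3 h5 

  a b c d e f g h
  ─────────────────
8│♜ ♞ ♝ ♛ ♚ ♝ ♞ ♜│8
7│♟ ♟ ♟ ♟ ♟ ♟ ♟ ·│7
6│· · · · · · · ·│6
5│· · · · · · · ♟│5
4│· · · · · · · ·│4
3│· · ♘ · · · · ·│3
2│♙ ♙ ♙ ♙ ♙ ♙ ♙ ♙│2
1│♖ · ♗ ♕ ♔ ♗ ♘ ♖│1
  ─────────────────
  a b c d e f g h

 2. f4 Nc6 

  a b c d e f g h
  ─────────────────
8│♜ · ♝ ♛ ♚ ♝ ♞ ♜│8
7│♟ ♟ ♟ ♟ ♟ ♟ ♟ ·│7
6│· · ♞ · · · · ·│6
5│· · · · · · · ♟│5
4│· · · · · ♙ · ·│4
3│· · ♘ · · · · ·│3
2│♙ ♙ ♙ ♙ ♙ · ♙ ♙│2
1│♖ · ♗ ♕ ♔ ♗ ♘ ♖│1
  ─────────────────
  a b c d e f g h

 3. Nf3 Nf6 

  a b c d e f g h
  ─────────────────
8│♜ · ♝ ♛ ♚ ♝ · ♜│8
7│♟ ♟ ♟ ♟ ♟ ♟ ♟ ·│7
6│· · ♞ · · ♞ · ·│6
5│· · · · · · · ♟│5
4│· · · · · ♙ · ·│4
3│· · ♘ · · ♘ · ·│3
2│♙ ♙ ♙ ♙ ♙ · ♙ ♙│2
1│♖ · ♗ ♕ ♔ ♗ · ♖│1
  ─────────────────
  a b c d e f g h



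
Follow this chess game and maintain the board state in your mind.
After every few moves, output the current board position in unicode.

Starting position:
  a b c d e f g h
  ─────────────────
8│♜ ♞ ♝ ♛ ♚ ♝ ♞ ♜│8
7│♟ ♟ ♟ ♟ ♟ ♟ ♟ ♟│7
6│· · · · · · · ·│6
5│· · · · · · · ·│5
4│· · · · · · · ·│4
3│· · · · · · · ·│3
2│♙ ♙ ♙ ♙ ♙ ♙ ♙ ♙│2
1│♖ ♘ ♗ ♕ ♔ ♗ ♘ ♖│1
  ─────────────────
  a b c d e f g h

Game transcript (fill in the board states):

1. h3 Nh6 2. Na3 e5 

  a b c d e f g h
  ─────────────────
8│♜ ♞ ♝ ♛ ♚ ♝ · ♜│8
7│♟ ♟ ♟ ♟ · ♟ ♟ ♟│7
6│· · · · · · · ♞│6
5│· · · · ♟ · · ·│5
4│· · · · · · · ·│4
3│♘ · · · · · · ♙│3
2│♙ ♙ ♙ ♙ ♙ ♙ ♙ ·│2
1│♖ · ♗ ♕ ♔ ♗ ♘ ♖│1
  ─────────────────
  a b c d e f g h

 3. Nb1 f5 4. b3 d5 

  a b c d e f g h
  ─────────────────
8│♜ ♞ ♝ ♛ ♚ ♝ · ♜│8
7│♟ ♟ ♟ · · · ♟ ♟│7
6│· · · · · · · ♞│6
5│· · · ♟ ♟ ♟ · ·│5
4│· · · · · · · ·│4
3│· ♙ · · · · · ♙│3
2│♙ · ♙ ♙ ♙ ♙ ♙ ·│2
1│♖ ♘ ♗ ♕ ♔ ♗ ♘ ♖│1
  ─────────────────
  a b c d e f g h

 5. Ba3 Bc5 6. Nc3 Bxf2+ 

  a b c d e f g h
  ─────────────────
8│♜ ♞ ♝ ♛ ♚ · · ♜│8
7│♟ ♟ ♟ · · · ♟ ♟│7
6│· · · · · · · ♞│6
5│· · · ♟ ♟ ♟ · ·│5
4│· · · · · · · ·│4
3│♗ ♙ ♘ · · · · ♙│3
2│♙ · ♙ ♙ ♙ ♝ ♙ ·│2
1│♖ · · ♕ ♔ ♗ ♘ ♖│1
  ─────────────────
  a b c d e f g h

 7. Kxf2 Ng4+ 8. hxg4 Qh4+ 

  a b c d e f g h
  ─────────────────
8│♜ ♞ ♝ · ♚ · · ♜│8
7│♟ ♟ ♟ · · · ♟ ♟│7
6│· · · · · · · ·│6
5│· · · ♟ ♟ ♟ · ·│5
4│· · · · · · ♙ ♛│4
3│♗ ♙ ♘ · · · · ·│3
2│♙ · ♙ ♙ ♙ ♔ ♙ ·│2
1│♖ · · ♕ · ♗ ♘ ♖│1
  ─────────────────
  a b c d e f g h

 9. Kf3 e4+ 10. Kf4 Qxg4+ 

  a b c d e f g h
  ─────────────────
8│♜ ♞ ♝ · ♚ · · ♜│8
7│♟ ♟ ♟ · · · ♟ ♟│7
6│· · · · · · · ·│6
5│· · · ♟ · ♟ · ·│5
4│· · · · ♟ ♔ ♛ ·│4
3│♗ ♙ ♘ · · · · ·│3
2│♙ · ♙ ♙ ♙ · ♙ ·│2
1│♖ · · ♕ · ♗ ♘ ♖│1
  ─────────────────
  a b c d e f g h



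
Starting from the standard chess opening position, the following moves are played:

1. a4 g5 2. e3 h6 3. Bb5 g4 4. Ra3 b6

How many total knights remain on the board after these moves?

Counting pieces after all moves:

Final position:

  a b c d e f g h
  ─────────────────
8│♜ ♞ ♝ ♛ ♚ ♝ ♞ ♜│8
7│♟ · ♟ ♟ ♟ ♟ · ·│7
6│· ♟ · · · · · ♟│6
5│· ♗ · · · · · ·│5
4│♙ · · · · · ♟ ·│4
3│♖ · · · ♙ · · ·│3
2│· ♙ ♙ ♙ · ♙ ♙ ♙│2
1│· ♘ ♗ ♕ ♔ · ♘ ♖│1
  ─────────────────
  a b c d e f g h


4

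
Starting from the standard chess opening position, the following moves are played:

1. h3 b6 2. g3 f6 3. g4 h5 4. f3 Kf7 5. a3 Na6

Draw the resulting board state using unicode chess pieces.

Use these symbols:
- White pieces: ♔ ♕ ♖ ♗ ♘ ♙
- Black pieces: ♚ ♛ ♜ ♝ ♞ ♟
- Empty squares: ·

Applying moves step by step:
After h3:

♜ ♞ ♝ ♛ ♚ ♝ ♞ ♜
♟ ♟ ♟ ♟ ♟ ♟ ♟ ♟
· · · · · · · ·
· · · · · · · ·
· · · · · · · ·
· · · · · · · ♙
♙ ♙ ♙ ♙ ♙ ♙ ♙ ·
♖ ♘ ♗ ♕ ♔ ♗ ♘ ♖


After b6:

♜ ♞ ♝ ♛ ♚ ♝ ♞ ♜
♟ · ♟ ♟ ♟ ♟ ♟ ♟
· ♟ · · · · · ·
· · · · · · · ·
· · · · · · · ·
· · · · · · · ♙
♙ ♙ ♙ ♙ ♙ ♙ ♙ ·
♖ ♘ ♗ ♕ ♔ ♗ ♘ ♖


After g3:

♜ ♞ ♝ ♛ ♚ ♝ ♞ ♜
♟ · ♟ ♟ ♟ ♟ ♟ ♟
· ♟ · · · · · ·
· · · · · · · ·
· · · · · · · ·
· · · · · · ♙ ♙
♙ ♙ ♙ ♙ ♙ ♙ · ·
♖ ♘ ♗ ♕ ♔ ♗ ♘ ♖


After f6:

♜ ♞ ♝ ♛ ♚ ♝ ♞ ♜
♟ · ♟ ♟ ♟ · ♟ ♟
· ♟ · · · ♟ · ·
· · · · · · · ·
· · · · · · · ·
· · · · · · ♙ ♙
♙ ♙ ♙ ♙ ♙ ♙ · ·
♖ ♘ ♗ ♕ ♔ ♗ ♘ ♖


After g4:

♜ ♞ ♝ ♛ ♚ ♝ ♞ ♜
♟ · ♟ ♟ ♟ · ♟ ♟
· ♟ · · · ♟ · ·
· · · · · · · ·
· · · · · · ♙ ·
· · · · · · · ♙
♙ ♙ ♙ ♙ ♙ ♙ · ·
♖ ♘ ♗ ♕ ♔ ♗ ♘ ♖


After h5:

♜ ♞ ♝ ♛ ♚ ♝ ♞ ♜
♟ · ♟ ♟ ♟ · ♟ ·
· ♟ · · · ♟ · ·
· · · · · · · ♟
· · · · · · ♙ ·
· · · · · · · ♙
♙ ♙ ♙ ♙ ♙ ♙ · ·
♖ ♘ ♗ ♕ ♔ ♗ ♘ ♖


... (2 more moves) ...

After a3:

♜ ♞ ♝ ♛ · ♝ ♞ ♜
♟ · ♟ ♟ ♟ ♚ ♟ ·
· ♟ · · · ♟ · ·
· · · · · · · ♟
· · · · · · ♙ ·
♙ · · · · ♙ · ♙
· ♙ ♙ ♙ ♙ · · ·
♖ ♘ ♗ ♕ ♔ ♗ ♘ ♖


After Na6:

♜ · ♝ ♛ · ♝ ♞ ♜
♟ · ♟ ♟ ♟ ♚ ♟ ·
♞ ♟ · · · ♟ · ·
· · · · · · · ♟
· · · · · · ♙ ·
♙ · · · · ♙ · ♙
· ♙ ♙ ♙ ♙ · · ·
♖ ♘ ♗ ♕ ♔ ♗ ♘ ♖



  a b c d e f g h
  ─────────────────
8│♜ · ♝ ♛ · ♝ ♞ ♜│8
7│♟ · ♟ ♟ ♟ ♚ ♟ ·│7
6│♞ ♟ · · · ♟ · ·│6
5│· · · · · · · ♟│5
4│· · · · · · ♙ ·│4
3│♙ · · · · ♙ · ♙│3
2│· ♙ ♙ ♙ ♙ · · ·│2
1│♖ ♘ ♗ ♕ ♔ ♗ ♘ ♖│1
  ─────────────────
  a b c d e f g h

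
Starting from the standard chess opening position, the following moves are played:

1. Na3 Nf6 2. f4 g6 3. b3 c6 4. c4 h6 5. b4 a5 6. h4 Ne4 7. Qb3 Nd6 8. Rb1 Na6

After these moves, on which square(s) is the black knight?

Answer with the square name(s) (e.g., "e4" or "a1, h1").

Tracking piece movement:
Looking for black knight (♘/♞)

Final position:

  a b c d e f g h
  ─────────────────
8│♜ · ♝ ♛ ♚ ♝ · ♜│8
7│· ♟ · ♟ ♟ ♟ · ·│7
6│♞ · ♟ ♞ · · ♟ ♟│6
5│♟ · · · · · · ·│5
4│· ♙ ♙ · · ♙ · ♙│4
3│♘ ♕ · · · · · ·│3
2│♙ · · ♙ ♙ · ♙ ·│2
1│· ♖ ♗ · ♔ ♗ ♘ ♖│1
  ─────────────────
  a b c d e f g h


a6, d6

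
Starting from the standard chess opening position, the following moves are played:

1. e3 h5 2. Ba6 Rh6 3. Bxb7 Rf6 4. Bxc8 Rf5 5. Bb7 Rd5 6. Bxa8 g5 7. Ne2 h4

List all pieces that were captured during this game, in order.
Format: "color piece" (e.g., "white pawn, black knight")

Tracking captures:
  Bxb7: captured black pawn
  Bxc8: captured black bishop
  Bxa8: captured black rook

black pawn, black bishop, black rook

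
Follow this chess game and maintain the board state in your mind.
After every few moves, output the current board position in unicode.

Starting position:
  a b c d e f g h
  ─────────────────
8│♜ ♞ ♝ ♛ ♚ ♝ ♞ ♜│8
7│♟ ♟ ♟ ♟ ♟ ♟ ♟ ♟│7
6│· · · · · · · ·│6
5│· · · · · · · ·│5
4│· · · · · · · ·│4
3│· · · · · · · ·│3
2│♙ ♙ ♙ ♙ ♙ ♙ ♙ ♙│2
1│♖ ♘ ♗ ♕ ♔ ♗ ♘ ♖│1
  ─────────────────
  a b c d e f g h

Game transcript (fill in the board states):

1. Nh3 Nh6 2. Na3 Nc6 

  a b c d e f g h
  ─────────────────
8│♜ · ♝ ♛ ♚ ♝ · ♜│8
7│♟ ♟ ♟ ♟ ♟ ♟ ♟ ♟│7
6│· · ♞ · · · · ♞│6
5│· · · · · · · ·│5
4│· · · · · · · ·│4
3│♘ · · · · · · ♘│3
2│♙ ♙ ♙ ♙ ♙ ♙ ♙ ♙│2
1│♖ · ♗ ♕ ♔ ♗ · ♖│1
  ─────────────────
  a b c d e f g h

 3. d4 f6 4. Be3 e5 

  a b c d e f g h
  ─────────────────
8│♜ · ♝ ♛ ♚ ♝ · ♜│8
7│♟ ♟ ♟ ♟ · · ♟ ♟│7
6│· · ♞ · · ♟ · ♞│6
5│· · · · ♟ · · ·│5
4│· · · ♙ · · · ·│4
3│♘ · · · ♗ · · ♘│3
2│♙ ♙ ♙ · ♙ ♙ ♙ ♙│2
1│♖ · · ♕ ♔ ♗ · ♖│1
  ─────────────────
  a b c d e f g h

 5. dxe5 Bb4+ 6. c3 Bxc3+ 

  a b c d e f g h
  ─────────────────
8│♜ · ♝ ♛ ♚ · · ♜│8
7│♟ ♟ ♟ ♟ · · ♟ ♟│7
6│· · ♞ · · ♟ · ♞│6
5│· · · · ♙ · · ·│5
4│· · · · · · · ·│4
3│♘ · ♝ · ♗ · · ♘│3
2│♙ ♙ · · ♙ ♙ ♙ ♙│2
1│♖ · · ♕ ♔ ♗ · ♖│1
  ─────────────────
  a b c d e f g h



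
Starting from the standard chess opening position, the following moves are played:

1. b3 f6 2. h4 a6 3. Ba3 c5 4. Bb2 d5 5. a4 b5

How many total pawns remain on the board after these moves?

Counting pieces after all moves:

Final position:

  a b c d e f g h
  ─────────────────
8│♜ ♞ ♝ ♛ ♚ ♝ ♞ ♜│8
7│· · · · ♟ · ♟ ♟│7
6│♟ · · · · ♟ · ·│6
5│· ♟ ♟ ♟ · · · ·│5
4│♙ · · · · · · ♙│4
3│· ♙ · · · · · ·│3
2│· ♗ ♙ ♙ ♙ ♙ ♙ ·│2
1│♖ ♘ · ♕ ♔ ♗ ♘ ♖│1
  ─────────────────
  a b c d e f g h


16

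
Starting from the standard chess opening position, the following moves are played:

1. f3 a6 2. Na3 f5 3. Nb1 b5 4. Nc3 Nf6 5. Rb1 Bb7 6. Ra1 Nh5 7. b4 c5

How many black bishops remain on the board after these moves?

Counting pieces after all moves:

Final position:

  a b c d e f g h
  ─────────────────
8│♜ ♞ · ♛ ♚ ♝ · ♜│8
7│· ♝ · ♟ ♟ · ♟ ♟│7
6│♟ · · · · · · ·│6
5│· ♟ ♟ · · ♟ · ♞│5
4│· ♙ · · · · · ·│4
3│· · ♘ · · ♙ · ·│3
2│♙ · ♙ ♙ ♙ · ♙ ♙│2
1│♖ · ♗ ♕ ♔ ♗ ♘ ♖│1
  ─────────────────
  a b c d e f g h


2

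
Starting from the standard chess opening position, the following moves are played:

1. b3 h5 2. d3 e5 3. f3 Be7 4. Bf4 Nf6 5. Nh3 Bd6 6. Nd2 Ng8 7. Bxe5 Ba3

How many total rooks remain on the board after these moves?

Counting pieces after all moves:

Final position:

  a b c d e f g h
  ─────────────────
8│♜ ♞ ♝ ♛ ♚ · ♞ ♜│8
7│♟ ♟ ♟ ♟ · ♟ ♟ ·│7
6│· · · · · · · ·│6
5│· · · · ♗ · · ♟│5
4│· · · · · · · ·│4
3│♝ ♙ · ♙ · ♙ · ♘│3
2│♙ · ♙ ♘ ♙ · ♙ ♙│2
1│♖ · · ♕ ♔ ♗ · ♖│1
  ─────────────────
  a b c d e f g h


4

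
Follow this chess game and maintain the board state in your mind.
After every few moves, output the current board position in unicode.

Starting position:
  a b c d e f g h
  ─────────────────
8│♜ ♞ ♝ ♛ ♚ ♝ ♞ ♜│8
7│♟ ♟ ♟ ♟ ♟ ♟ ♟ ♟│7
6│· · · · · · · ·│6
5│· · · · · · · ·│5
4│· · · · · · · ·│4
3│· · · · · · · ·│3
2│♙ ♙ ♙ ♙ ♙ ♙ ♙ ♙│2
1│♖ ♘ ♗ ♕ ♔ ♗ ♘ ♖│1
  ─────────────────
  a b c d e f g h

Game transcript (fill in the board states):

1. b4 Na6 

  a b c d e f g h
  ─────────────────
8│♜ · ♝ ♛ ♚ ♝ ♞ ♜│8
7│♟ ♟ ♟ ♟ ♟ ♟ ♟ ♟│7
6│♞ · · · · · · ·│6
5│· · · · · · · ·│5
4│· ♙ · · · · · ·│4
3│· · · · · · · ·│3
2│♙ · ♙ ♙ ♙ ♙ ♙ ♙│2
1│♖ ♘ ♗ ♕ ♔ ♗ ♘ ♖│1
  ─────────────────
  a b c d e f g h

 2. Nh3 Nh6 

  a b c d e f g h
  ─────────────────
8│♜ · ♝ ♛ ♚ ♝ · ♜│8
7│♟ ♟ ♟ ♟ ♟ ♟ ♟ ♟│7
6│♞ · · · · · · ♞│6
5│· · · · · · · ·│5
4│· ♙ · · · · · ·│4
3│· · · · · · · ♘│3
2│♙ · ♙ ♙ ♙ ♙ ♙ ♙│2
1│♖ ♘ ♗ ♕ ♔ ♗ · ♖│1
  ─────────────────
  a b c d e f g h

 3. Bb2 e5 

  a b c d e f g h
  ─────────────────
8│♜ · ♝ ♛ ♚ ♝ · ♜│8
7│♟ ♟ ♟ ♟ · ♟ ♟ ♟│7
6│♞ · · · · · · ♞│6
5│· · · · ♟ · · ·│5
4│· ♙ · · · · · ·│4
3│· · · · · · · ♘│3
2│♙ ♗ ♙ ♙ ♙ ♙ ♙ ♙│2
1│♖ ♘ · ♕ ♔ ♗ · ♖│1
  ─────────────────
  a b c d e f g h

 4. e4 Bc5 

  a b c d e f g h
  ─────────────────
8│♜ · ♝ ♛ ♚ · · ♜│8
7│♟ ♟ ♟ ♟ · ♟ ♟ ♟│7
6│♞ · · · · · · ♞│6
5│· · ♝ · ♟ · · ·│5
4│· ♙ · · ♙ · · ·│4
3│· · · · · · · ♘│3
2│♙ ♗ ♙ ♙ · ♙ ♙ ♙│2
1│♖ ♘ · ♕ ♔ ♗ · ♖│1
  ─────────────────
  a b c d e f g h

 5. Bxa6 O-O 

  a b c d e f g h
  ─────────────────
8│♜ · ♝ ♛ · ♜ ♚ ·│8
7│♟ ♟ ♟ ♟ · ♟ ♟ ♟│7
6│♗ · · · · · · ♞│6
5│· · ♝ · ♟ · · ·│5
4│· ♙ · · ♙ · · ·│4
3│· · · · · · · ♘│3
2│♙ ♗ ♙ ♙ · ♙ ♙ ♙│2
1│♖ ♘ · ♕ ♔ · · ♖│1
  ─────────────────
  a b c d e f g h

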